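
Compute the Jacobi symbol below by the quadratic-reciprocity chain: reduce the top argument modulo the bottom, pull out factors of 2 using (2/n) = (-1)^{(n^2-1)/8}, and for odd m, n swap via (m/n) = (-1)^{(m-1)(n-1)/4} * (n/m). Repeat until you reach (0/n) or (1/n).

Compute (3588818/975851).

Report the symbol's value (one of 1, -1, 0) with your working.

(3588818/975851) = (661265/975851)   [reduce mod 975851]
reciprocity: (661265/975851) = +1·(975851/661265) since 661265 mod 4 = 1, 975851 mod 4 = 3; sign now +1
(975851/661265) = (314586/661265)   [reduce mod 661265]
314586 = 2^1·157293; (2/661265) = +1 since 661265 mod 8 = 1, so (314586/661265) = (+1)^1·(157293/661265); sign now +1
reciprocity: (157293/661265) = +1·(661265/157293) since 157293 mod 4 = 1, 661265 mod 4 = 1; sign now +1
(661265/157293) = (32093/157293)   [reduce mod 157293]
reciprocity: (32093/157293) = +1·(157293/32093) since 32093 mod 4 = 1, 157293 mod 4 = 1; sign now +1
(157293/32093) = (28921/32093)   [reduce mod 32093]
reciprocity: (28921/32093) = +1·(32093/28921) since 28921 mod 4 = 1, 32093 mod 4 = 1; sign now +1
(32093/28921) = (3172/28921)   [reduce mod 28921]
3172 = 2^2·793; (2/28921) = +1 since 28921 mod 8 = 1, so (3172/28921) = (+1)^2·(793/28921); sign now +1
reciprocity: (793/28921) = +1·(28921/793) since 793 mod 4 = 1, 28921 mod 4 = 1; sign now +1
(28921/793) = (373/793)   [reduce mod 793]
reciprocity: (373/793) = +1·(793/373) since 373 mod 4 = 1, 793 mod 4 = 1; sign now +1
(793/373) = (47/373)   [reduce mod 373]
reciprocity: (47/373) = +1·(373/47) since 47 mod 4 = 3, 373 mod 4 = 1; sign now +1
(373/47) = (44/47)   [reduce mod 47]
44 = 2^2·11; (2/47) = +1 since 47 mod 8 = 7, so (44/47) = (+1)^2·(11/47); sign now +1
reciprocity: (11/47) = -1·(47/11) since 11 mod 4 = 3, 47 mod 4 = 3; sign now -1
(47/11) = (3/11)   [reduce mod 11]
reciprocity: (3/11) = -1·(11/3) since 3 mod 4 = 3, 11 mod 4 = 3; sign now +1
(11/3) = (2/3)   [reduce mod 3]
2 = 2^1·1; (2/3) = -1 since 3 mod 8 = 3, so (2/3) = (-1)^1·(1/3); sign now -1
(1/3) = 1; final value = sign = -1

-1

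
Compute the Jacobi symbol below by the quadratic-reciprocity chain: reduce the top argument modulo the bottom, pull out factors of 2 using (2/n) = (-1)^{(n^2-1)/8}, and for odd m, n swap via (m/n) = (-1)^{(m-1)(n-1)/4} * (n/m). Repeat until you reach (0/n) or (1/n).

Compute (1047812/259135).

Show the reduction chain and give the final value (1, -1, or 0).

1

(1047812/259135) = (11272/259135)   [reduce mod 259135]
11272 = 2^3·1409; (2/259135) = +1 since 259135 mod 8 = 7, so (11272/259135) = (+1)^3·(1409/259135); sign now +1
reciprocity: (1409/259135) = +1·(259135/1409) since 1409 mod 4 = 1, 259135 mod 4 = 3; sign now +1
(259135/1409) = (1288/1409)   [reduce mod 1409]
1288 = 2^3·161; (2/1409) = +1 since 1409 mod 8 = 1, so (1288/1409) = (+1)^3·(161/1409); sign now +1
reciprocity: (161/1409) = +1·(1409/161) since 161 mod 4 = 1, 1409 mod 4 = 1; sign now +1
(1409/161) = (121/161)   [reduce mod 161]
reciprocity: (121/161) = +1·(161/121) since 121 mod 4 = 1, 161 mod 4 = 1; sign now +1
(161/121) = (40/121)   [reduce mod 121]
40 = 2^3·5; (2/121) = +1 since 121 mod 8 = 1, so (40/121) = (+1)^3·(5/121); sign now +1
reciprocity: (5/121) = +1·(121/5) since 5 mod 4 = 1, 121 mod 4 = 1; sign now +1
(121/5) = (1/5)   [reduce mod 5]
(1/5) = 1; final value = sign = +1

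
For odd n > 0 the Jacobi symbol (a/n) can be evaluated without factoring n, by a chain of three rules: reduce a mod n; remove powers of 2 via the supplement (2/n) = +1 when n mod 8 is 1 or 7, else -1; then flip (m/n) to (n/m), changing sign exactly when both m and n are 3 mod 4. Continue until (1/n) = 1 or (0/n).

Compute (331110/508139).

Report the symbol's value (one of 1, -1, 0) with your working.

factor out 2^1: 331110 = 2^1·165555; with 508139 mod 8 = 3, (2/508139) = -1; sign now -1; continue with (165555/508139)
flip (165555/508139) -> (508139/165555): both odd, 165555 mod 4 = 3, 508139 mod 4 = 3, so the flip contributes -1; sign now +1
(508139/165555): 508139 mod 165555 = 11474, so (508139/165555) = (11474/165555)
factor out 2^1: 11474 = 2^1·5737; with 165555 mod 8 = 3, (2/165555) = -1; sign now -1; continue with (5737/165555)
flip (5737/165555) -> (165555/5737): both odd, 5737 mod 4 = 1, 165555 mod 4 = 3, so the flip contributes +1; sign now -1
(165555/5737): 165555 mod 5737 = 4919, so (165555/5737) = (4919/5737)
flip (4919/5737) -> (5737/4919): both odd, 4919 mod 4 = 3, 5737 mod 4 = 1, so the flip contributes +1; sign now -1
(5737/4919): 5737 mod 4919 = 818, so (5737/4919) = (818/4919)
factor out 2^1: 818 = 2^1·409; with 4919 mod 8 = 7, (2/4919) = +1; sign now -1; continue with (409/4919)
flip (409/4919) -> (4919/409): both odd, 409 mod 4 = 1, 4919 mod 4 = 3, so the flip contributes +1; sign now -1
(4919/409): 4919 mod 409 = 11, so (4919/409) = (11/409)
flip (11/409) -> (409/11): both odd, 11 mod 4 = 3, 409 mod 4 = 1, so the flip contributes +1; sign now -1
(409/11): 409 mod 11 = 2, so (409/11) = (2/11)
factor out 2^1: 2 = 2^1·1; with 11 mod 8 = 3, (2/11) = -1; sign now +1; continue with (1/11)
reached (1/11) = 1, so the symbol is +1

1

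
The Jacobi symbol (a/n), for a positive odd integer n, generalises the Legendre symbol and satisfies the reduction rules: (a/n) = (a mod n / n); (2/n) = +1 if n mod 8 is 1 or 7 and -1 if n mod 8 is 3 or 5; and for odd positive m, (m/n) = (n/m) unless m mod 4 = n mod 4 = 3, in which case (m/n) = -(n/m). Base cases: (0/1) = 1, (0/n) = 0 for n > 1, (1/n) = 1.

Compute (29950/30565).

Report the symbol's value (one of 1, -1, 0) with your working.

0

29950 = 2^1·14975; (2/30565) = -1 since 30565 mod 8 = 5, so (29950/30565) = (-1)^1·(14975/30565); sign now -1
reciprocity: (14975/30565) = +1·(30565/14975) since 14975 mod 4 = 3, 30565 mod 4 = 1; sign now -1
(30565/14975) = (615/14975)   [reduce mod 14975]
reciprocity: (615/14975) = -1·(14975/615) since 615 mod 4 = 3, 14975 mod 4 = 3; sign now +1
(14975/615) = (215/615)   [reduce mod 615]
reciprocity: (215/615) = -1·(615/215) since 215 mod 4 = 3, 615 mod 4 = 3; sign now -1
(615/215) = (185/215)   [reduce mod 215]
reciprocity: (185/215) = +1·(215/185) since 185 mod 4 = 1, 215 mod 4 = 3; sign now -1
(215/185) = (30/185)   [reduce mod 185]
30 = 2^1·15; (2/185) = +1 since 185 mod 8 = 1, so (30/185) = (+1)^1·(15/185); sign now -1
reciprocity: (15/185) = +1·(185/15) since 15 mod 4 = 3, 185 mod 4 = 1; sign now -1
(185/15) = (5/15)   [reduce mod 15]
reciprocity: (5/15) = +1·(15/5) since 5 mod 4 = 1, 15 mod 4 = 3; sign now -1
(15/5) = (0/5)   [reduce mod 5]
(0/5) = 0   [gcd(a, n) > 1]; final value = 0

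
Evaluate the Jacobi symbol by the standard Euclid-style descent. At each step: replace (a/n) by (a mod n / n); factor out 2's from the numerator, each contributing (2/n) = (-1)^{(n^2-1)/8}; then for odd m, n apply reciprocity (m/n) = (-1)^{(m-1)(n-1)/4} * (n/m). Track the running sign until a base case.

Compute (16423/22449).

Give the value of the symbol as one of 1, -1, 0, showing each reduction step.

flip (16423/22449) -> (22449/16423): both odd, 16423 mod 4 = 3, 22449 mod 4 = 1, so the flip contributes +1; sign now +1
(22449/16423): 22449 mod 16423 = 6026, so (22449/16423) = (6026/16423)
factor out 2^1: 6026 = 2^1·3013; with 16423 mod 8 = 7, (2/16423) = +1; sign now +1; continue with (3013/16423)
flip (3013/16423) -> (16423/3013): both odd, 3013 mod 4 = 1, 16423 mod 4 = 3, so the flip contributes +1; sign now +1
(16423/3013): 16423 mod 3013 = 1358, so (16423/3013) = (1358/3013)
factor out 2^1: 1358 = 2^1·679; with 3013 mod 8 = 5, (2/3013) = -1; sign now -1; continue with (679/3013)
flip (679/3013) -> (3013/679): both odd, 679 mod 4 = 3, 3013 mod 4 = 1, so the flip contributes +1; sign now -1
(3013/679): 3013 mod 679 = 297, so (3013/679) = (297/679)
flip (297/679) -> (679/297): both odd, 297 mod 4 = 1, 679 mod 4 = 3, so the flip contributes +1; sign now -1
(679/297): 679 mod 297 = 85, so (679/297) = (85/297)
flip (85/297) -> (297/85): both odd, 85 mod 4 = 1, 297 mod 4 = 1, so the flip contributes +1; sign now -1
(297/85): 297 mod 85 = 42, so (297/85) = (42/85)
factor out 2^1: 42 = 2^1·21; with 85 mod 8 = 5, (2/85) = -1; sign now +1; continue with (21/85)
flip (21/85) -> (85/21): both odd, 21 mod 4 = 1, 85 mod 4 = 1, so the flip contributes +1; sign now +1
(85/21): 85 mod 21 = 1, so (85/21) = (1/21)
reached (1/21) = 1, so the symbol is +1

1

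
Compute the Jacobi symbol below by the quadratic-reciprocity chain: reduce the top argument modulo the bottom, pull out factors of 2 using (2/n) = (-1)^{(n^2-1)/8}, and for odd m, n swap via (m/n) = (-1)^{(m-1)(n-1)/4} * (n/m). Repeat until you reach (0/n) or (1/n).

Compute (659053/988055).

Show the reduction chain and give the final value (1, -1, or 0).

flip (659053/988055) -> (988055/659053): both odd, 659053 mod 4 = 1, 988055 mod 4 = 3, so the flip contributes +1; sign now +1
(988055/659053): 988055 mod 659053 = 329002, so (988055/659053) = (329002/659053)
factor out 2^1: 329002 = 2^1·164501; with 659053 mod 8 = 5, (2/659053) = -1; sign now -1; continue with (164501/659053)
flip (164501/659053) -> (659053/164501): both odd, 164501 mod 4 = 1, 659053 mod 4 = 1, so the flip contributes +1; sign now -1
(659053/164501): 659053 mod 164501 = 1049, so (659053/164501) = (1049/164501)
flip (1049/164501) -> (164501/1049): both odd, 1049 mod 4 = 1, 164501 mod 4 = 1, so the flip contributes +1; sign now -1
(164501/1049): 164501 mod 1049 = 857, so (164501/1049) = (857/1049)
flip (857/1049) -> (1049/857): both odd, 857 mod 4 = 1, 1049 mod 4 = 1, so the flip contributes +1; sign now -1
(1049/857): 1049 mod 857 = 192, so (1049/857) = (192/857)
factor out 2^6: 192 = 2^6·3; with 857 mod 8 = 1, (2/857) = +1; sign now -1; continue with (3/857)
flip (3/857) -> (857/3): both odd, 3 mod 4 = 3, 857 mod 4 = 1, so the flip contributes +1; sign now -1
(857/3): 857 mod 3 = 2, so (857/3) = (2/3)
factor out 2^1: 2 = 2^1·1; with 3 mod 8 = 3, (2/3) = -1; sign now +1; continue with (1/3)
reached (1/3) = 1, so the symbol is +1

1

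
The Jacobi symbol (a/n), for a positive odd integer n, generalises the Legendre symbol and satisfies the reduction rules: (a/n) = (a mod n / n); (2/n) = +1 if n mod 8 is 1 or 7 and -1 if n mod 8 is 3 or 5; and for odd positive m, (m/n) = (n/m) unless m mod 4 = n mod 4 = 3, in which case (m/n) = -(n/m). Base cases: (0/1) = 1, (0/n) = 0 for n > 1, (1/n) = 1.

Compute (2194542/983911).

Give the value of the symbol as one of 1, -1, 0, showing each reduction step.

1

(2194542/983911) = (226720/983911)   [reduce mod 983911]
226720 = 2^5·7085; (2/983911) = +1 since 983911 mod 8 = 7, so (226720/983911) = (+1)^5·(7085/983911); sign now +1
reciprocity: (7085/983911) = +1·(983911/7085) since 7085 mod 4 = 1, 983911 mod 4 = 3; sign now +1
(983911/7085) = (6181/7085)   [reduce mod 7085]
reciprocity: (6181/7085) = +1·(7085/6181) since 6181 mod 4 = 1, 7085 mod 4 = 1; sign now +1
(7085/6181) = (904/6181)   [reduce mod 6181]
904 = 2^3·113; (2/6181) = -1 since 6181 mod 8 = 5, so (904/6181) = (-1)^3·(113/6181); sign now -1
reciprocity: (113/6181) = +1·(6181/113) since 113 mod 4 = 1, 6181 mod 4 = 1; sign now -1
(6181/113) = (79/113)   [reduce mod 113]
reciprocity: (79/113) = +1·(113/79) since 79 mod 4 = 3, 113 mod 4 = 1; sign now -1
(113/79) = (34/79)   [reduce mod 79]
34 = 2^1·17; (2/79) = +1 since 79 mod 8 = 7, so (34/79) = (+1)^1·(17/79); sign now -1
reciprocity: (17/79) = +1·(79/17) since 17 mod 4 = 1, 79 mod 4 = 3; sign now -1
(79/17) = (11/17)   [reduce mod 17]
reciprocity: (11/17) = +1·(17/11) since 11 mod 4 = 3, 17 mod 4 = 1; sign now -1
(17/11) = (6/11)   [reduce mod 11]
6 = 2^1·3; (2/11) = -1 since 11 mod 8 = 3, so (6/11) = (-1)^1·(3/11); sign now +1
reciprocity: (3/11) = -1·(11/3) since 3 mod 4 = 3, 11 mod 4 = 3; sign now -1
(11/3) = (2/3)   [reduce mod 3]
2 = 2^1·1; (2/3) = -1 since 3 mod 8 = 3, so (2/3) = (-1)^1·(1/3); sign now +1
(1/3) = 1; final value = sign = +1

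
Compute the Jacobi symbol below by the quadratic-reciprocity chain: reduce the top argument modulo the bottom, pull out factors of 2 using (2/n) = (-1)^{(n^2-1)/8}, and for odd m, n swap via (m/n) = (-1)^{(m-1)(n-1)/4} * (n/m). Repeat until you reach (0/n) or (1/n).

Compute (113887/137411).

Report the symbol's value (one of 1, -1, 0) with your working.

-1

reciprocity: (113887/137411) = -1·(137411/113887) since 113887 mod 4 = 3, 137411 mod 4 = 3; sign now -1
(137411/113887) = (23524/113887)   [reduce mod 113887]
23524 = 2^2·5881; (2/113887) = +1 since 113887 mod 8 = 7, so (23524/113887) = (+1)^2·(5881/113887); sign now -1
reciprocity: (5881/113887) = +1·(113887/5881) since 5881 mod 4 = 1, 113887 mod 4 = 3; sign now -1
(113887/5881) = (2148/5881)   [reduce mod 5881]
2148 = 2^2·537; (2/5881) = +1 since 5881 mod 8 = 1, so (2148/5881) = (+1)^2·(537/5881); sign now -1
reciprocity: (537/5881) = +1·(5881/537) since 537 mod 4 = 1, 5881 mod 4 = 1; sign now -1
(5881/537) = (511/537)   [reduce mod 537]
reciprocity: (511/537) = +1·(537/511) since 511 mod 4 = 3, 537 mod 4 = 1; sign now -1
(537/511) = (26/511)   [reduce mod 511]
26 = 2^1·13; (2/511) = +1 since 511 mod 8 = 7, so (26/511) = (+1)^1·(13/511); sign now -1
reciprocity: (13/511) = +1·(511/13) since 13 mod 4 = 1, 511 mod 4 = 3; sign now -1
(511/13) = (4/13)   [reduce mod 13]
4 = 2^2·1; (2/13) = -1 since 13 mod 8 = 5, so (4/13) = (-1)^2·(1/13); sign now -1
(1/13) = 1; final value = sign = -1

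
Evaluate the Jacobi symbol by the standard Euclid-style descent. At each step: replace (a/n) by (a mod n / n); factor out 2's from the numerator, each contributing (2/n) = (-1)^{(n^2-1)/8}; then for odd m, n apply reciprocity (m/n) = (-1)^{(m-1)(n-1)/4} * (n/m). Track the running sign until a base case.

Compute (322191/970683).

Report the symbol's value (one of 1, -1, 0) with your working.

flip (322191/970683) -> (970683/322191): both odd, 322191 mod 4 = 3, 970683 mod 4 = 3, so the flip contributes -1; sign now -1
(970683/322191): 970683 mod 322191 = 4110, so (970683/322191) = (4110/322191)
factor out 2^1: 4110 = 2^1·2055; with 322191 mod 8 = 7, (2/322191) = +1; sign now -1; continue with (2055/322191)
flip (2055/322191) -> (322191/2055): both odd, 2055 mod 4 = 3, 322191 mod 4 = 3, so the flip contributes -1; sign now +1
(322191/2055): 322191 mod 2055 = 1611, so (322191/2055) = (1611/2055)
flip (1611/2055) -> (2055/1611): both odd, 1611 mod 4 = 3, 2055 mod 4 = 3, so the flip contributes -1; sign now -1
(2055/1611): 2055 mod 1611 = 444, so (2055/1611) = (444/1611)
factor out 2^2: 444 = 2^2·111; with 1611 mod 8 = 3, (2/1611) = -1; sign now -1; continue with (111/1611)
flip (111/1611) -> (1611/111): both odd, 111 mod 4 = 3, 1611 mod 4 = 3, so the flip contributes -1; sign now +1
(1611/111): 1611 mod 111 = 57, so (1611/111) = (57/111)
flip (57/111) -> (111/57): both odd, 57 mod 4 = 1, 111 mod 4 = 3, so the flip contributes +1; sign now +1
(111/57): 111 mod 57 = 54, so (111/57) = (54/57)
factor out 2^1: 54 = 2^1·27; with 57 mod 8 = 1, (2/57) = +1; sign now +1; continue with (27/57)
flip (27/57) -> (57/27): both odd, 27 mod 4 = 3, 57 mod 4 = 1, so the flip contributes +1; sign now +1
(57/27): 57 mod 27 = 3, so (57/27) = (3/27)
flip (3/27) -> (27/3): both odd, 3 mod 4 = 3, 27 mod 4 = 3, so the flip contributes -1; sign now -1
(27/3): 27 mod 3 = 0, so (27/3) = (0/3)
reached (0/3); gcd(a, n) > 1, so (0/3) = 0 and the symbol is 0

0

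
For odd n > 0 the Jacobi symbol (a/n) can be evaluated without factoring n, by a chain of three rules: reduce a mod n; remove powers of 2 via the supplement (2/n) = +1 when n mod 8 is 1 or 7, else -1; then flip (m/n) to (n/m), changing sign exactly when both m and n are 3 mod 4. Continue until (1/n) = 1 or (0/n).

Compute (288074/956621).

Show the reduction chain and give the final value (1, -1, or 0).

factor out 2^1: 288074 = 2^1·144037; with 956621 mod 8 = 5, (2/956621) = -1; sign now -1; continue with (144037/956621)
flip (144037/956621) -> (956621/144037): both odd, 144037 mod 4 = 1, 956621 mod 4 = 1, so the flip contributes +1; sign now -1
(956621/144037): 956621 mod 144037 = 92399, so (956621/144037) = (92399/144037)
flip (92399/144037) -> (144037/92399): both odd, 92399 mod 4 = 3, 144037 mod 4 = 1, so the flip contributes +1; sign now -1
(144037/92399): 144037 mod 92399 = 51638, so (144037/92399) = (51638/92399)
factor out 2^1: 51638 = 2^1·25819; with 92399 mod 8 = 7, (2/92399) = +1; sign now -1; continue with (25819/92399)
flip (25819/92399) -> (92399/25819): both odd, 25819 mod 4 = 3, 92399 mod 4 = 3, so the flip contributes -1; sign now +1
(92399/25819): 92399 mod 25819 = 14942, so (92399/25819) = (14942/25819)
factor out 2^1: 14942 = 2^1·7471; with 25819 mod 8 = 3, (2/25819) = -1; sign now -1; continue with (7471/25819)
flip (7471/25819) -> (25819/7471): both odd, 7471 mod 4 = 3, 25819 mod 4 = 3, so the flip contributes -1; sign now +1
(25819/7471): 25819 mod 7471 = 3406, so (25819/7471) = (3406/7471)
factor out 2^1: 3406 = 2^1·1703; with 7471 mod 8 = 7, (2/7471) = +1; sign now +1; continue with (1703/7471)
flip (1703/7471) -> (7471/1703): both odd, 1703 mod 4 = 3, 7471 mod 4 = 3, so the flip contributes -1; sign now -1
(7471/1703): 7471 mod 1703 = 659, so (7471/1703) = (659/1703)
flip (659/1703) -> (1703/659): both odd, 659 mod 4 = 3, 1703 mod 4 = 3, so the flip contributes -1; sign now +1
(1703/659): 1703 mod 659 = 385, so (1703/659) = (385/659)
flip (385/659) -> (659/385): both odd, 385 mod 4 = 1, 659 mod 4 = 3, so the flip contributes +1; sign now +1
(659/385): 659 mod 385 = 274, so (659/385) = (274/385)
factor out 2^1: 274 = 2^1·137; with 385 mod 8 = 1, (2/385) = +1; sign now +1; continue with (137/385)
flip (137/385) -> (385/137): both odd, 137 mod 4 = 1, 385 mod 4 = 1, so the flip contributes +1; sign now +1
(385/137): 385 mod 137 = 111, so (385/137) = (111/137)
flip (111/137) -> (137/111): both odd, 111 mod 4 = 3, 137 mod 4 = 1, so the flip contributes +1; sign now +1
(137/111): 137 mod 111 = 26, so (137/111) = (26/111)
factor out 2^1: 26 = 2^1·13; with 111 mod 8 = 7, (2/111) = +1; sign now +1; continue with (13/111)
flip (13/111) -> (111/13): both odd, 13 mod 4 = 1, 111 mod 4 = 3, so the flip contributes +1; sign now +1
(111/13): 111 mod 13 = 7, so (111/13) = (7/13)
flip (7/13) -> (13/7): both odd, 7 mod 4 = 3, 13 mod 4 = 1, so the flip contributes +1; sign now +1
(13/7): 13 mod 7 = 6, so (13/7) = (6/7)
factor out 2^1: 6 = 2^1·3; with 7 mod 8 = 7, (2/7) = +1; sign now +1; continue with (3/7)
flip (3/7) -> (7/3): both odd, 3 mod 4 = 3, 7 mod 4 = 3, so the flip contributes -1; sign now -1
(7/3): 7 mod 3 = 1, so (7/3) = (1/3)
reached (1/3) = 1, so the symbol is -1

-1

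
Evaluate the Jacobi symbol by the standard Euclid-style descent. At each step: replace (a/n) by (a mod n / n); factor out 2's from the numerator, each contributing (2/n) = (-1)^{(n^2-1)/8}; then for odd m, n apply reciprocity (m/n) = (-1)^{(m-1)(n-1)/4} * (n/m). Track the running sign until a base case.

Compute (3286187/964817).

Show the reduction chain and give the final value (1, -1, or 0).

1

(3286187/964817): 3286187 mod 964817 = 391736, so (3286187/964817) = (391736/964817)
factor out 2^3: 391736 = 2^3·48967; with 964817 mod 8 = 1, (2/964817) = +1; sign now +1; continue with (48967/964817)
flip (48967/964817) -> (964817/48967): both odd, 48967 mod 4 = 3, 964817 mod 4 = 1, so the flip contributes +1; sign now +1
(964817/48967): 964817 mod 48967 = 34444, so (964817/48967) = (34444/48967)
factor out 2^2: 34444 = 2^2·8611; with 48967 mod 8 = 7, (2/48967) = +1; sign now +1; continue with (8611/48967)
flip (8611/48967) -> (48967/8611): both odd, 8611 mod 4 = 3, 48967 mod 4 = 3, so the flip contributes -1; sign now -1
(48967/8611): 48967 mod 8611 = 5912, so (48967/8611) = (5912/8611)
factor out 2^3: 5912 = 2^3·739; with 8611 mod 8 = 3, (2/8611) = -1; sign now +1; continue with (739/8611)
flip (739/8611) -> (8611/739): both odd, 739 mod 4 = 3, 8611 mod 4 = 3, so the flip contributes -1; sign now -1
(8611/739): 8611 mod 739 = 482, so (8611/739) = (482/739)
factor out 2^1: 482 = 2^1·241; with 739 mod 8 = 3, (2/739) = -1; sign now +1; continue with (241/739)
flip (241/739) -> (739/241): both odd, 241 mod 4 = 1, 739 mod 4 = 3, so the flip contributes +1; sign now +1
(739/241): 739 mod 241 = 16, so (739/241) = (16/241)
factor out 2^4: 16 = 2^4·1; with 241 mod 8 = 1, (2/241) = +1; sign now +1; continue with (1/241)
reached (1/241) = 1, so the symbol is +1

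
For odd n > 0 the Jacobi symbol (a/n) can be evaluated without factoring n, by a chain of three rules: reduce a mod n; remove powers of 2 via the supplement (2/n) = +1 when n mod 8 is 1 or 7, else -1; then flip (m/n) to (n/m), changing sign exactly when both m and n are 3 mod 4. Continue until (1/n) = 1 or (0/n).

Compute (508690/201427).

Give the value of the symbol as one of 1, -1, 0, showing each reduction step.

1

(508690/201427) = (105836/201427)   [reduce mod 201427]
105836 = 2^2·26459; (2/201427) = -1 since 201427 mod 8 = 3, so (105836/201427) = (-1)^2·(26459/201427); sign now +1
reciprocity: (26459/201427) = -1·(201427/26459) since 26459 mod 4 = 3, 201427 mod 4 = 3; sign now -1
(201427/26459) = (16214/26459)   [reduce mod 26459]
16214 = 2^1·8107; (2/26459) = -1 since 26459 mod 8 = 3, so (16214/26459) = (-1)^1·(8107/26459); sign now +1
reciprocity: (8107/26459) = -1·(26459/8107) since 8107 mod 4 = 3, 26459 mod 4 = 3; sign now -1
(26459/8107) = (2138/8107)   [reduce mod 8107]
2138 = 2^1·1069; (2/8107) = -1 since 8107 mod 8 = 3, so (2138/8107) = (-1)^1·(1069/8107); sign now +1
reciprocity: (1069/8107) = +1·(8107/1069) since 1069 mod 4 = 1, 8107 mod 4 = 3; sign now +1
(8107/1069) = (624/1069)   [reduce mod 1069]
624 = 2^4·39; (2/1069) = -1 since 1069 mod 8 = 5, so (624/1069) = (-1)^4·(39/1069); sign now +1
reciprocity: (39/1069) = +1·(1069/39) since 39 mod 4 = 3, 1069 mod 4 = 1; sign now +1
(1069/39) = (16/39)   [reduce mod 39]
16 = 2^4·1; (2/39) = +1 since 39 mod 8 = 7, so (16/39) = (+1)^4·(1/39); sign now +1
(1/39) = 1; final value = sign = +1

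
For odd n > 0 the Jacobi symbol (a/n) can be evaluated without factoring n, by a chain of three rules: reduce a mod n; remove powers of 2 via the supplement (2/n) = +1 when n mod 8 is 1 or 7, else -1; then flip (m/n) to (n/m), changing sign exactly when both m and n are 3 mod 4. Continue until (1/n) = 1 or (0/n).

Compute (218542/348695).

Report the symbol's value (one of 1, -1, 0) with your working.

-1

218542 = 2^1·109271; (2/348695) = +1 since 348695 mod 8 = 7, so (218542/348695) = (+1)^1·(109271/348695); sign now +1
reciprocity: (109271/348695) = -1·(348695/109271) since 109271 mod 4 = 3, 348695 mod 4 = 3; sign now -1
(348695/109271) = (20882/109271)   [reduce mod 109271]
20882 = 2^1·10441; (2/109271) = +1 since 109271 mod 8 = 7, so (20882/109271) = (+1)^1·(10441/109271); sign now -1
reciprocity: (10441/109271) = +1·(109271/10441) since 10441 mod 4 = 1, 109271 mod 4 = 3; sign now -1
(109271/10441) = (4861/10441)   [reduce mod 10441]
reciprocity: (4861/10441) = +1·(10441/4861) since 4861 mod 4 = 1, 10441 mod 4 = 1; sign now -1
(10441/4861) = (719/4861)   [reduce mod 4861]
reciprocity: (719/4861) = +1·(4861/719) since 719 mod 4 = 3, 4861 mod 4 = 1; sign now -1
(4861/719) = (547/719)   [reduce mod 719]
reciprocity: (547/719) = -1·(719/547) since 547 mod 4 = 3, 719 mod 4 = 3; sign now +1
(719/547) = (172/547)   [reduce mod 547]
172 = 2^2·43; (2/547) = -1 since 547 mod 8 = 3, so (172/547) = (-1)^2·(43/547); sign now +1
reciprocity: (43/547) = -1·(547/43) since 43 mod 4 = 3, 547 mod 4 = 3; sign now -1
(547/43) = (31/43)   [reduce mod 43]
reciprocity: (31/43) = -1·(43/31) since 31 mod 4 = 3, 43 mod 4 = 3; sign now +1
(43/31) = (12/31)   [reduce mod 31]
12 = 2^2·3; (2/31) = +1 since 31 mod 8 = 7, so (12/31) = (+1)^2·(3/31); sign now +1
reciprocity: (3/31) = -1·(31/3) since 3 mod 4 = 3, 31 mod 4 = 3; sign now -1
(31/3) = (1/3)   [reduce mod 3]
(1/3) = 1; final value = sign = -1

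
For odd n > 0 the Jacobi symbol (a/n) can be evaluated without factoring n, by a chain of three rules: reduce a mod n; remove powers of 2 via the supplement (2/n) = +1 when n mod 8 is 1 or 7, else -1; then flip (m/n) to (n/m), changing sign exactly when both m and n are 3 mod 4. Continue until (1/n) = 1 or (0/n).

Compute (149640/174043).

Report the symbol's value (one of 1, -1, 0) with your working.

1

factor out 2^3: 149640 = 2^3·18705; with 174043 mod 8 = 3, (2/174043) = -1; sign now -1; continue with (18705/174043)
flip (18705/174043) -> (174043/18705): both odd, 18705 mod 4 = 1, 174043 mod 4 = 3, so the flip contributes +1; sign now -1
(174043/18705): 174043 mod 18705 = 5698, so (174043/18705) = (5698/18705)
factor out 2^1: 5698 = 2^1·2849; with 18705 mod 8 = 1, (2/18705) = +1; sign now -1; continue with (2849/18705)
flip (2849/18705) -> (18705/2849): both odd, 2849 mod 4 = 1, 18705 mod 4 = 1, so the flip contributes +1; sign now -1
(18705/2849): 18705 mod 2849 = 1611, so (18705/2849) = (1611/2849)
flip (1611/2849) -> (2849/1611): both odd, 1611 mod 4 = 3, 2849 mod 4 = 1, so the flip contributes +1; sign now -1
(2849/1611): 2849 mod 1611 = 1238, so (2849/1611) = (1238/1611)
factor out 2^1: 1238 = 2^1·619; with 1611 mod 8 = 3, (2/1611) = -1; sign now +1; continue with (619/1611)
flip (619/1611) -> (1611/619): both odd, 619 mod 4 = 3, 1611 mod 4 = 3, so the flip contributes -1; sign now -1
(1611/619): 1611 mod 619 = 373, so (1611/619) = (373/619)
flip (373/619) -> (619/373): both odd, 373 mod 4 = 1, 619 mod 4 = 3, so the flip contributes +1; sign now -1
(619/373): 619 mod 373 = 246, so (619/373) = (246/373)
factor out 2^1: 246 = 2^1·123; with 373 mod 8 = 5, (2/373) = -1; sign now +1; continue with (123/373)
flip (123/373) -> (373/123): both odd, 123 mod 4 = 3, 373 mod 4 = 1, so the flip contributes +1; sign now +1
(373/123): 373 mod 123 = 4, so (373/123) = (4/123)
factor out 2^2: 4 = 2^2·1; with 123 mod 8 = 3, (2/123) = -1; sign now +1; continue with (1/123)
reached (1/123) = 1, so the symbol is +1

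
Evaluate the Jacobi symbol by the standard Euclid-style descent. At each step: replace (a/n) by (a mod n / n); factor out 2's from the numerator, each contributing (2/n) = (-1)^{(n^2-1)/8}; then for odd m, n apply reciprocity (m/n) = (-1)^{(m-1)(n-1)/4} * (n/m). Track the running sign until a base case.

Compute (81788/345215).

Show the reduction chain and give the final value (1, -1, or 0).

-1

factor out 2^2: 81788 = 2^2·20447; with 345215 mod 8 = 7, (2/345215) = +1; sign now +1; continue with (20447/345215)
flip (20447/345215) -> (345215/20447): both odd, 20447 mod 4 = 3, 345215 mod 4 = 3, so the flip contributes -1; sign now -1
(345215/20447): 345215 mod 20447 = 18063, so (345215/20447) = (18063/20447)
flip (18063/20447) -> (20447/18063): both odd, 18063 mod 4 = 3, 20447 mod 4 = 3, so the flip contributes -1; sign now +1
(20447/18063): 20447 mod 18063 = 2384, so (20447/18063) = (2384/18063)
factor out 2^4: 2384 = 2^4·149; with 18063 mod 8 = 7, (2/18063) = +1; sign now +1; continue with (149/18063)
flip (149/18063) -> (18063/149): both odd, 149 mod 4 = 1, 18063 mod 4 = 3, so the flip contributes +1; sign now +1
(18063/149): 18063 mod 149 = 34, so (18063/149) = (34/149)
factor out 2^1: 34 = 2^1·17; with 149 mod 8 = 5, (2/149) = -1; sign now -1; continue with (17/149)
flip (17/149) -> (149/17): both odd, 17 mod 4 = 1, 149 mod 4 = 1, so the flip contributes +1; sign now -1
(149/17): 149 mod 17 = 13, so (149/17) = (13/17)
flip (13/17) -> (17/13): both odd, 13 mod 4 = 1, 17 mod 4 = 1, so the flip contributes +1; sign now -1
(17/13): 17 mod 13 = 4, so (17/13) = (4/13)
factor out 2^2: 4 = 2^2·1; with 13 mod 8 = 5, (2/13) = -1; sign now -1; continue with (1/13)
reached (1/13) = 1, so the symbol is -1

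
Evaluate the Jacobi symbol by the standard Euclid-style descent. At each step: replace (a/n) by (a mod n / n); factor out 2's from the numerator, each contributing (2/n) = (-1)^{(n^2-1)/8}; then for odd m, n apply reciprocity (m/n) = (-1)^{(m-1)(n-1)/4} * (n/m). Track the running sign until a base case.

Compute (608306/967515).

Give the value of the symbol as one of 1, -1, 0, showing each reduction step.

factor out 2^1: 608306 = 2^1·304153; with 967515 mod 8 = 3, (2/967515) = -1; sign now -1; continue with (304153/967515)
flip (304153/967515) -> (967515/304153): both odd, 304153 mod 4 = 1, 967515 mod 4 = 3, so the flip contributes +1; sign now -1
(967515/304153): 967515 mod 304153 = 55056, so (967515/304153) = (55056/304153)
factor out 2^4: 55056 = 2^4·3441; with 304153 mod 8 = 1, (2/304153) = +1; sign now -1; continue with (3441/304153)
flip (3441/304153) -> (304153/3441): both odd, 3441 mod 4 = 1, 304153 mod 4 = 1, so the flip contributes +1; sign now -1
(304153/3441): 304153 mod 3441 = 1345, so (304153/3441) = (1345/3441)
flip (1345/3441) -> (3441/1345): both odd, 1345 mod 4 = 1, 3441 mod 4 = 1, so the flip contributes +1; sign now -1
(3441/1345): 3441 mod 1345 = 751, so (3441/1345) = (751/1345)
flip (751/1345) -> (1345/751): both odd, 751 mod 4 = 3, 1345 mod 4 = 1, so the flip contributes +1; sign now -1
(1345/751): 1345 mod 751 = 594, so (1345/751) = (594/751)
factor out 2^1: 594 = 2^1·297; with 751 mod 8 = 7, (2/751) = +1; sign now -1; continue with (297/751)
flip (297/751) -> (751/297): both odd, 297 mod 4 = 1, 751 mod 4 = 3, so the flip contributes +1; sign now -1
(751/297): 751 mod 297 = 157, so (751/297) = (157/297)
flip (157/297) -> (297/157): both odd, 157 mod 4 = 1, 297 mod 4 = 1, so the flip contributes +1; sign now -1
(297/157): 297 mod 157 = 140, so (297/157) = (140/157)
factor out 2^2: 140 = 2^2·35; with 157 mod 8 = 5, (2/157) = -1; sign now -1; continue with (35/157)
flip (35/157) -> (157/35): both odd, 35 mod 4 = 3, 157 mod 4 = 1, so the flip contributes +1; sign now -1
(157/35): 157 mod 35 = 17, so (157/35) = (17/35)
flip (17/35) -> (35/17): both odd, 17 mod 4 = 1, 35 mod 4 = 3, so the flip contributes +1; sign now -1
(35/17): 35 mod 17 = 1, so (35/17) = (1/17)
reached (1/17) = 1, so the symbol is -1

-1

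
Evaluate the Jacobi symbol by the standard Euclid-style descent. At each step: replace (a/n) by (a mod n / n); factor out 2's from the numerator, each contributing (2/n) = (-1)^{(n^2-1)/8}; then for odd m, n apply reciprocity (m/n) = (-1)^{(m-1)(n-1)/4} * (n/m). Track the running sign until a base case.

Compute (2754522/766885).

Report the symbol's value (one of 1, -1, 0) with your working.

(2754522/766885): 2754522 mod 766885 = 453867, so (2754522/766885) = (453867/766885)
flip (453867/766885) -> (766885/453867): both odd, 453867 mod 4 = 3, 766885 mod 4 = 1, so the flip contributes +1; sign now +1
(766885/453867): 766885 mod 453867 = 313018, so (766885/453867) = (313018/453867)
factor out 2^1: 313018 = 2^1·156509; with 453867 mod 8 = 3, (2/453867) = -1; sign now -1; continue with (156509/453867)
flip (156509/453867) -> (453867/156509): both odd, 156509 mod 4 = 1, 453867 mod 4 = 3, so the flip contributes +1; sign now -1
(453867/156509): 453867 mod 156509 = 140849, so (453867/156509) = (140849/156509)
flip (140849/156509) -> (156509/140849): both odd, 140849 mod 4 = 1, 156509 mod 4 = 1, so the flip contributes +1; sign now -1
(156509/140849): 156509 mod 140849 = 15660, so (156509/140849) = (15660/140849)
factor out 2^2: 15660 = 2^2·3915; with 140849 mod 8 = 1, (2/140849) = +1; sign now -1; continue with (3915/140849)
flip (3915/140849) -> (140849/3915): both odd, 3915 mod 4 = 3, 140849 mod 4 = 1, so the flip contributes +1; sign now -1
(140849/3915): 140849 mod 3915 = 3824, so (140849/3915) = (3824/3915)
factor out 2^4: 3824 = 2^4·239; with 3915 mod 8 = 3, (2/3915) = -1; sign now -1; continue with (239/3915)
flip (239/3915) -> (3915/239): both odd, 239 mod 4 = 3, 3915 mod 4 = 3, so the flip contributes -1; sign now +1
(3915/239): 3915 mod 239 = 91, so (3915/239) = (91/239)
flip (91/239) -> (239/91): both odd, 91 mod 4 = 3, 239 mod 4 = 3, so the flip contributes -1; sign now -1
(239/91): 239 mod 91 = 57, so (239/91) = (57/91)
flip (57/91) -> (91/57): both odd, 57 mod 4 = 1, 91 mod 4 = 3, so the flip contributes +1; sign now -1
(91/57): 91 mod 57 = 34, so (91/57) = (34/57)
factor out 2^1: 34 = 2^1·17; with 57 mod 8 = 1, (2/57) = +1; sign now -1; continue with (17/57)
flip (17/57) -> (57/17): both odd, 17 mod 4 = 1, 57 mod 4 = 1, so the flip contributes +1; sign now -1
(57/17): 57 mod 17 = 6, so (57/17) = (6/17)
factor out 2^1: 6 = 2^1·3; with 17 mod 8 = 1, (2/17) = +1; sign now -1; continue with (3/17)
flip (3/17) -> (17/3): both odd, 3 mod 4 = 3, 17 mod 4 = 1, so the flip contributes +1; sign now -1
(17/3): 17 mod 3 = 2, so (17/3) = (2/3)
factor out 2^1: 2 = 2^1·1; with 3 mod 8 = 3, (2/3) = -1; sign now +1; continue with (1/3)
reached (1/3) = 1, so the symbol is +1

1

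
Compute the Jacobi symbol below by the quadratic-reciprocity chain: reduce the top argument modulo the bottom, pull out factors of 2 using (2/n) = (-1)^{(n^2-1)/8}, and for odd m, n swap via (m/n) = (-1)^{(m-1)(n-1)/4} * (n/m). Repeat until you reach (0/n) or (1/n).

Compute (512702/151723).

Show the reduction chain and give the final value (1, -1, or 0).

(512702/151723) = (57533/151723)   [reduce mod 151723]
reciprocity: (57533/151723) = +1·(151723/57533) since 57533 mod 4 = 1, 151723 mod 4 = 3; sign now +1
(151723/57533) = (36657/57533)   [reduce mod 57533]
reciprocity: (36657/57533) = +1·(57533/36657) since 36657 mod 4 = 1, 57533 mod 4 = 1; sign now +1
(57533/36657) = (20876/36657)   [reduce mod 36657]
20876 = 2^2·5219; (2/36657) = +1 since 36657 mod 8 = 1, so (20876/36657) = (+1)^2·(5219/36657); sign now +1
reciprocity: (5219/36657) = +1·(36657/5219) since 5219 mod 4 = 3, 36657 mod 4 = 1; sign now +1
(36657/5219) = (124/5219)   [reduce mod 5219]
124 = 2^2·31; (2/5219) = -1 since 5219 mod 8 = 3, so (124/5219) = (-1)^2·(31/5219); sign now +1
reciprocity: (31/5219) = -1·(5219/31) since 31 mod 4 = 3, 5219 mod 4 = 3; sign now -1
(5219/31) = (11/31)   [reduce mod 31]
reciprocity: (11/31) = -1·(31/11) since 11 mod 4 = 3, 31 mod 4 = 3; sign now +1
(31/11) = (9/11)   [reduce mod 11]
reciprocity: (9/11) = +1·(11/9) since 9 mod 4 = 1, 11 mod 4 = 3; sign now +1
(11/9) = (2/9)   [reduce mod 9]
2 = 2^1·1; (2/9) = +1 since 9 mod 8 = 1, so (2/9) = (+1)^1·(1/9); sign now +1
(1/9) = 1; final value = sign = +1

1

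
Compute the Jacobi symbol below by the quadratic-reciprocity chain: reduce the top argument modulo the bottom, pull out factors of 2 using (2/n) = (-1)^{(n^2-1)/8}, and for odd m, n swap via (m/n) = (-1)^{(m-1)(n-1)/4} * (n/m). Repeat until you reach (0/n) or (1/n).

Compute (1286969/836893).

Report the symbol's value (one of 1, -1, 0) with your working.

(1286969/836893) = (450076/836893)   [reduce mod 836893]
450076 = 2^2·112519; (2/836893) = -1 since 836893 mod 8 = 5, so (450076/836893) = (-1)^2·(112519/836893); sign now +1
reciprocity: (112519/836893) = +1·(836893/112519) since 112519 mod 4 = 3, 836893 mod 4 = 1; sign now +1
(836893/112519) = (49260/112519)   [reduce mod 112519]
49260 = 2^2·12315; (2/112519) = +1 since 112519 mod 8 = 7, so (49260/112519) = (+1)^2·(12315/112519); sign now +1
reciprocity: (12315/112519) = -1·(112519/12315) since 12315 mod 4 = 3, 112519 mod 4 = 3; sign now -1
(112519/12315) = (1684/12315)   [reduce mod 12315]
1684 = 2^2·421; (2/12315) = -1 since 12315 mod 8 = 3, so (1684/12315) = (-1)^2·(421/12315); sign now -1
reciprocity: (421/12315) = +1·(12315/421) since 421 mod 4 = 1, 12315 mod 4 = 3; sign now -1
(12315/421) = (106/421)   [reduce mod 421]
106 = 2^1·53; (2/421) = -1 since 421 mod 8 = 5, so (106/421) = (-1)^1·(53/421); sign now +1
reciprocity: (53/421) = +1·(421/53) since 53 mod 4 = 1, 421 mod 4 = 1; sign now +1
(421/53) = (50/53)   [reduce mod 53]
50 = 2^1·25; (2/53) = -1 since 53 mod 8 = 5, so (50/53) = (-1)^1·(25/53); sign now -1
reciprocity: (25/53) = +1·(53/25) since 25 mod 4 = 1, 53 mod 4 = 1; sign now -1
(53/25) = (3/25)   [reduce mod 25]
reciprocity: (3/25) = +1·(25/3) since 3 mod 4 = 3, 25 mod 4 = 1; sign now -1
(25/3) = (1/3)   [reduce mod 3]
(1/3) = 1; final value = sign = -1

-1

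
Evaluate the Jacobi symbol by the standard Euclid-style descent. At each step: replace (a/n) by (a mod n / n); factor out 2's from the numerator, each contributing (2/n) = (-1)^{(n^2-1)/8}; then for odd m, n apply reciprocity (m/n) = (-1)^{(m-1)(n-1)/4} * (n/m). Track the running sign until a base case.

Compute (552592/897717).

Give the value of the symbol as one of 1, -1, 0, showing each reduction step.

-1

factor out 2^4: 552592 = 2^4·34537; with 897717 mod 8 = 5, (2/897717) = -1; sign now +1; continue with (34537/897717)
flip (34537/897717) -> (897717/34537): both odd, 34537 mod 4 = 1, 897717 mod 4 = 1, so the flip contributes +1; sign now +1
(897717/34537): 897717 mod 34537 = 34292, so (897717/34537) = (34292/34537)
factor out 2^2: 34292 = 2^2·8573; with 34537 mod 8 = 1, (2/34537) = +1; sign now +1; continue with (8573/34537)
flip (8573/34537) -> (34537/8573): both odd, 8573 mod 4 = 1, 34537 mod 4 = 1, so the flip contributes +1; sign now +1
(34537/8573): 34537 mod 8573 = 245, so (34537/8573) = (245/8573)
flip (245/8573) -> (8573/245): both odd, 245 mod 4 = 1, 8573 mod 4 = 1, so the flip contributes +1; sign now +1
(8573/245): 8573 mod 245 = 243, so (8573/245) = (243/245)
flip (243/245) -> (245/243): both odd, 243 mod 4 = 3, 245 mod 4 = 1, so the flip contributes +1; sign now +1
(245/243): 245 mod 243 = 2, so (245/243) = (2/243)
factor out 2^1: 2 = 2^1·1; with 243 mod 8 = 3, (2/243) = -1; sign now -1; continue with (1/243)
reached (1/243) = 1, so the symbol is -1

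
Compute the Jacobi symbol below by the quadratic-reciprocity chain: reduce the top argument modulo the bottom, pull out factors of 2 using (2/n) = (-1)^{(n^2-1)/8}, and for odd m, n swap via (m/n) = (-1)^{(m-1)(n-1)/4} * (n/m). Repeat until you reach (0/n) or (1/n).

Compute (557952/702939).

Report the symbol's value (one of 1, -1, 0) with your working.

0

factor out 2^7: 557952 = 2^7·4359; with 702939 mod 8 = 3, (2/702939) = -1; sign now -1; continue with (4359/702939)
flip (4359/702939) -> (702939/4359): both odd, 4359 mod 4 = 3, 702939 mod 4 = 3, so the flip contributes -1; sign now +1
(702939/4359): 702939 mod 4359 = 1140, so (702939/4359) = (1140/4359)
factor out 2^2: 1140 = 2^2·285; with 4359 mod 8 = 7, (2/4359) = +1; sign now +1; continue with (285/4359)
flip (285/4359) -> (4359/285): both odd, 285 mod 4 = 1, 4359 mod 4 = 3, so the flip contributes +1; sign now +1
(4359/285): 4359 mod 285 = 84, so (4359/285) = (84/285)
factor out 2^2: 84 = 2^2·21; with 285 mod 8 = 5, (2/285) = -1; sign now +1; continue with (21/285)
flip (21/285) -> (285/21): both odd, 21 mod 4 = 1, 285 mod 4 = 1, so the flip contributes +1; sign now +1
(285/21): 285 mod 21 = 12, so (285/21) = (12/21)
factor out 2^2: 12 = 2^2·3; with 21 mod 8 = 5, (2/21) = -1; sign now +1; continue with (3/21)
flip (3/21) -> (21/3): both odd, 3 mod 4 = 3, 21 mod 4 = 1, so the flip contributes +1; sign now +1
(21/3): 21 mod 3 = 0, so (21/3) = (0/3)
reached (0/3); gcd(a, n) > 1, so (0/3) = 0 and the symbol is 0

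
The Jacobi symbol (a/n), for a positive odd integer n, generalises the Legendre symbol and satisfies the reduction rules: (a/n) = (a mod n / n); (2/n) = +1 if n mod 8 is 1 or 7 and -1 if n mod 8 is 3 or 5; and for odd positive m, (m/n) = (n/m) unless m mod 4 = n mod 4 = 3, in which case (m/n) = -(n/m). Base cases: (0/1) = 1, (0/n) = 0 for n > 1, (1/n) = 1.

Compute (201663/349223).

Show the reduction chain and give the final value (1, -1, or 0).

0

reciprocity: (201663/349223) = -1·(349223/201663) since 201663 mod 4 = 3, 349223 mod 4 = 3; sign now -1
(349223/201663) = (147560/201663)   [reduce mod 201663]
147560 = 2^3·18445; (2/201663) = +1 since 201663 mod 8 = 7, so (147560/201663) = (+1)^3·(18445/201663); sign now -1
reciprocity: (18445/201663) = +1·(201663/18445) since 18445 mod 4 = 1, 201663 mod 4 = 3; sign now -1
(201663/18445) = (17213/18445)   [reduce mod 18445]
reciprocity: (17213/18445) = +1·(18445/17213) since 17213 mod 4 = 1, 18445 mod 4 = 1; sign now -1
(18445/17213) = (1232/17213)   [reduce mod 17213]
1232 = 2^4·77; (2/17213) = -1 since 17213 mod 8 = 5, so (1232/17213) = (-1)^4·(77/17213); sign now -1
reciprocity: (77/17213) = +1·(17213/77) since 77 mod 4 = 1, 17213 mod 4 = 1; sign now -1
(17213/77) = (42/77)   [reduce mod 77]
42 = 2^1·21; (2/77) = -1 since 77 mod 8 = 5, so (42/77) = (-1)^1·(21/77); sign now +1
reciprocity: (21/77) = +1·(77/21) since 21 mod 4 = 1, 77 mod 4 = 1; sign now +1
(77/21) = (14/21)   [reduce mod 21]
14 = 2^1·7; (2/21) = -1 since 21 mod 8 = 5, so (14/21) = (-1)^1·(7/21); sign now -1
reciprocity: (7/21) = +1·(21/7) since 7 mod 4 = 3, 21 mod 4 = 1; sign now -1
(21/7) = (0/7)   [reduce mod 7]
(0/7) = 0   [gcd(a, n) > 1]; final value = 0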